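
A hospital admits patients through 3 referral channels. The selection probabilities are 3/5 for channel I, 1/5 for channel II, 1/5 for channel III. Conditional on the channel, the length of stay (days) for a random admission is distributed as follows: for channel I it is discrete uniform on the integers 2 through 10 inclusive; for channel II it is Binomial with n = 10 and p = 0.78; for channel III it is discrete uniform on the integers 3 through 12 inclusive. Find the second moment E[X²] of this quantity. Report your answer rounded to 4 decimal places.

For each component E[X²] = Var + (mean)², giving I: 42.6667; II: 62.556; III: 64.5.
Overall E[X²] = 0.6·42.6667 + 0.2·62.556 + 0.2·64.5 = 51.0112.

51.0112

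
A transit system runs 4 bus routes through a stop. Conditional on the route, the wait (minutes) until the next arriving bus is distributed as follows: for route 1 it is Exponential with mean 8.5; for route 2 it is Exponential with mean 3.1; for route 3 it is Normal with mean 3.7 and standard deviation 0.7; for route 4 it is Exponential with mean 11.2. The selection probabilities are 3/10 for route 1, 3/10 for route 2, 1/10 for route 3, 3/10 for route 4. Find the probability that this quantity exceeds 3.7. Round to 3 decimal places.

0.551

Conditional on each route, P(X > 3.7): 1: 0.647074; 2: 0.303144; 3: 0.5; 4: 0.718667.
By total probability, P(X > 3.7) = 0.3·0.647074 + 0.3·0.303144 + 0.1·0.5 + 0.3·0.718667 = 0.550666.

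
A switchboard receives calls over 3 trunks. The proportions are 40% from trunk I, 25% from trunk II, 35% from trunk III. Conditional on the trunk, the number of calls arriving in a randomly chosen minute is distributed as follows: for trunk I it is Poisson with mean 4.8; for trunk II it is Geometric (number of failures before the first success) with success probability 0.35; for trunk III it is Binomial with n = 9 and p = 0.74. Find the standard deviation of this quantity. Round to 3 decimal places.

2.687

Per component, I: μ=4.8, E[X²]=27.84; II: μ=1.85714, E[X²]=8.7551; III: μ=6.66, E[X²]=46.0872.
E[X] = 0.4·4.8 + 0.25·1.85714 + 0.35·6.66 = 4.71529.
E[X²] = 0.4·27.84 + 0.25·8.7551 + 0.35·46.0872 = 29.4553.
Var(X) = E[X²] − (E[X])² = 29.4553 − 22.2339 = 7.22138.
SD(X) = √7.22138 = 2.68726.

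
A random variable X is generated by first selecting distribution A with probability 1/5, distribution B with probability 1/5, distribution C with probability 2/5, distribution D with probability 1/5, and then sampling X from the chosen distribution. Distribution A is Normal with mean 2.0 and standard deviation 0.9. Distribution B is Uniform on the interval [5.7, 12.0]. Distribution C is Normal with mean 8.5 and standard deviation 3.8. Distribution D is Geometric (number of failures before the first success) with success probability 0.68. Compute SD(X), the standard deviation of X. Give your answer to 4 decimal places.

Per component, A: μ=2, E[X²]=4.81; B: μ=8.85, E[X²]=81.63; C: μ=8.5, E[X²]=86.69; D: μ=0.470588, E[X²]=0.913495.
E[X] = 0.2·2 + 0.2·8.85 + 0.4·8.5 + 0.2·0.470588 = 5.66412.
E[X²] = 0.2·4.81 + 0.2·81.63 + 0.4·86.69 + 0.2·0.913495 = 52.1467.
Var(X) = E[X²] − (E[X])² = 52.1467 − 32.0822 = 20.0645.
SD(X) = √20.0645 = 4.47934.

4.4793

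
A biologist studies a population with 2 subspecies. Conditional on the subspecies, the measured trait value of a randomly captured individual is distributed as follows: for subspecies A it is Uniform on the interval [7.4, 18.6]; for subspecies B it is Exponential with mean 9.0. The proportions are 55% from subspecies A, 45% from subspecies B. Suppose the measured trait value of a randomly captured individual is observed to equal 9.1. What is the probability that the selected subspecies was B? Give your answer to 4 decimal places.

Likelihoods f(9.1 | ·): A: 0.0892857; B: 0.0404238.
Posterior ∝ prior × likelihood. Numerator for B: 0.45·0.0404238 = 0.0181907.
Normalizing constant: 0.55·0.0892857 + 0.45·0.0404238 = 0.0672979.
P(B | observation) = 0.0181907 / 0.0672979 = 0.270302.

0.2703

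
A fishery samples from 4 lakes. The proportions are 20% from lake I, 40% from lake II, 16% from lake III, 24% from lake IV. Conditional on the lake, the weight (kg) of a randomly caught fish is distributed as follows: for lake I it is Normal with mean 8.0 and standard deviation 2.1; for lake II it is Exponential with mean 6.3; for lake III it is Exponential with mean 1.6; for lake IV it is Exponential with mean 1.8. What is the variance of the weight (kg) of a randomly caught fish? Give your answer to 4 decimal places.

Per component, I: μ=8, E[X²]=68.41; II: μ=6.3, E[X²]=79.38; III: μ=1.6, E[X²]=5.12; IV: μ=1.8, E[X²]=6.48.
E[X] = 0.2·8 + 0.4·6.3 + 0.16·1.6 + 0.24·1.8 = 4.808.
E[X²] = 0.2·68.41 + 0.4·79.38 + 0.16·5.12 + 0.24·6.48 = 47.8084.
Var(X) = E[X²] − (E[X])² = 47.8084 − 23.1169 = 24.6915.

24.6915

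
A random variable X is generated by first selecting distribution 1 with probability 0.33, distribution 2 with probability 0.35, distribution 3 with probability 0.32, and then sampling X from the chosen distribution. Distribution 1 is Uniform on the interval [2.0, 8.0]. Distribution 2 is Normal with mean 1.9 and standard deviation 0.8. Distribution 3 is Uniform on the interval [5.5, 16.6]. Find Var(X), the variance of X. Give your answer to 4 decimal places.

Per component, 1: μ=5, E[X²]=28; 2: μ=1.9, E[X²]=4.25; 3: μ=11.05, E[X²]=132.37.
E[X] = 0.33·5 + 0.35·1.9 + 0.32·11.05 = 5.851.
E[X²] = 0.33·28 + 0.35·4.25 + 0.32·132.37 = 53.0859.
Var(X) = E[X²] − (E[X])² = 53.0859 − 34.2342 = 18.8517.

18.8517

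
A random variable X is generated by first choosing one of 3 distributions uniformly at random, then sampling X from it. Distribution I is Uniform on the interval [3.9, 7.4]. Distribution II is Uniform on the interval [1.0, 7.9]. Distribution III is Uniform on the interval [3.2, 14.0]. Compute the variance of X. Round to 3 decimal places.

7.943

Per component, I: μ=5.65, E[X²]=32.9433; II: μ=4.45, E[X²]=23.77; III: μ=8.6, E[X²]=83.68.
E[X] = 0.333333·5.65 + 0.333333·4.45 + 0.333333·8.6 = 6.23333.
E[X²] = 0.333333·32.9433 + 0.333333·23.77 + 0.333333·83.68 = 46.7978.
Var(X) = E[X²] − (E[X])² = 46.7978 − 38.8544 = 7.94333.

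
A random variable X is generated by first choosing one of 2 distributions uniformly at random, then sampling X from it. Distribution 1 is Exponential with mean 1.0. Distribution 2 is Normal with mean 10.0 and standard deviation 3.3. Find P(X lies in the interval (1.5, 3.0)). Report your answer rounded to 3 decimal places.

Conditional on each component, P(1.5 < X < 3.0): 1: 0.173343; 2: 0.0119509.
By total probability, P(1.5 < X < 3.0) = 0.5·0.173343 + 0.5·0.0119509 = 0.092647.

0.093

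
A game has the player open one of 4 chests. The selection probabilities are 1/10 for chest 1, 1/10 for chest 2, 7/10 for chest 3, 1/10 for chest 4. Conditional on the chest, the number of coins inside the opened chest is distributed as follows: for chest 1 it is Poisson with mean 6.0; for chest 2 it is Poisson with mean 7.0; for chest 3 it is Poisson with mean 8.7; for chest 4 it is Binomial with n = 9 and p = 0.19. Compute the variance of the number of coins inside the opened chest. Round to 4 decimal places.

Per component, 1: μ=6, E[X²]=42; 2: μ=7, E[X²]=56; 3: μ=8.7, E[X²]=84.39; 4: μ=1.71, E[X²]=4.3092.
E[X] = 0.1·6 + 0.1·7 + 0.7·8.7 + 0.1·1.71 = 7.561.
E[X²] = 0.1·42 + 0.1·56 + 0.7·84.39 + 0.1·4.3092 = 69.3039.
Var(X) = E[X²] − (E[X])² = 69.3039 − 57.1687 = 12.1352.

12.1352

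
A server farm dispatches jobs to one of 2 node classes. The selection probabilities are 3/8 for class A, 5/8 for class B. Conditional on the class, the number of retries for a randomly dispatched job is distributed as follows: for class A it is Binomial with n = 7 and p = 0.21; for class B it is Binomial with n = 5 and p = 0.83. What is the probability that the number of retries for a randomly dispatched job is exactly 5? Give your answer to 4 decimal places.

0.2482

Conditional on each class, P(X = 5): A: 0.00535266; B: 0.393904.
By total probability, P(X = 5) = 0.375·0.00535266 + 0.625·0.393904 = 0.248197.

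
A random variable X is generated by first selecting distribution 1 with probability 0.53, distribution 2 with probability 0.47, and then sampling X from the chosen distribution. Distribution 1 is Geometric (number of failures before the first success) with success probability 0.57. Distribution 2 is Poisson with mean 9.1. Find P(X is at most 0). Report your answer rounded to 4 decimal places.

Conditional on each component, P(X ≤ 0): 1: 0.57; 2: 0.000111666.
By total probability, P(X ≤ 0) = 0.53·0.57 + 0.47·0.000111666 = 0.302152.

0.3022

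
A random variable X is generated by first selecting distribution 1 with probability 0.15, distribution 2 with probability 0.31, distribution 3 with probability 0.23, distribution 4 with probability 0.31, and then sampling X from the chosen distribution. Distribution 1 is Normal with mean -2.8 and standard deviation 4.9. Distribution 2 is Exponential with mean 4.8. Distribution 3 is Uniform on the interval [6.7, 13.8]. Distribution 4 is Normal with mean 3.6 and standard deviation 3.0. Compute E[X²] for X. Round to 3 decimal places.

51.000

For each component E[X²] = Var + (mean)², giving 1: 31.85; 2: 46.08; 3: 109.263; 4: 21.96.
Overall E[X²] = 0.15·31.85 + 0.31·46.08 + 0.23·109.263 + 0.31·21.96 = 51.0005.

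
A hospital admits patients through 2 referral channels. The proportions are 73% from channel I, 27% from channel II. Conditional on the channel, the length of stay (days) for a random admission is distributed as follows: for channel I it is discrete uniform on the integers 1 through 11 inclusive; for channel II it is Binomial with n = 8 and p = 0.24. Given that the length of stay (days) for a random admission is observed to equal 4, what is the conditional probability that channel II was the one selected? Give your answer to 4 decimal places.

Likelihoods P(X=4 | ·): I: 0.0909091; II: 0.0774814.
Posterior ∝ prior × likelihood. Numerator for II: 0.27·0.0774814 = 0.02092.
Normalizing constant: 0.73·0.0909091 + 0.27·0.0774814 = 0.0872836.
P(II | observation) = 0.02092 / 0.0872836 = 0.239678.

0.2397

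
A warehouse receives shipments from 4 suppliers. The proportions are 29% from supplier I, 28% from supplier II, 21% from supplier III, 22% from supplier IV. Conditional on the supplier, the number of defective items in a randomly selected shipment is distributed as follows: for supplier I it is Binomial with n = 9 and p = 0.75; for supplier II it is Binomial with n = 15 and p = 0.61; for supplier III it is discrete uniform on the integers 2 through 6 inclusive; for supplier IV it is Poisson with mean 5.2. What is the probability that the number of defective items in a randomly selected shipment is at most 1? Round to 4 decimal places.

Conditional on each supplier, P(X ≤ 1): I: 0.000106812; II: 1.79661e-05; III: 0; IV: 0.0342027.
By total probability, P(X ≤ 1) = 0.29·0.000106812 + 0.28·1.79661e-05 + 0.21·0 + 0.22·0.0342027 = 0.0075606.

0.0076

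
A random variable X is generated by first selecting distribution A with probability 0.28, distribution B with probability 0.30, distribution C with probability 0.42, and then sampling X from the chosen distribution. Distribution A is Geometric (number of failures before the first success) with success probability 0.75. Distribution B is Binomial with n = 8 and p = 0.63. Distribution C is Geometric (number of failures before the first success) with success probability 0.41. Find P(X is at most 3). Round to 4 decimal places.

0.6872

Conditional on each component, P(X ≤ 3): A: 0.996094; B: 0.130749; C: 0.878826.
By total probability, P(X ≤ 3) = 0.28·0.996094 + 0.3·0.130749 + 0.42·0.878826 = 0.687238.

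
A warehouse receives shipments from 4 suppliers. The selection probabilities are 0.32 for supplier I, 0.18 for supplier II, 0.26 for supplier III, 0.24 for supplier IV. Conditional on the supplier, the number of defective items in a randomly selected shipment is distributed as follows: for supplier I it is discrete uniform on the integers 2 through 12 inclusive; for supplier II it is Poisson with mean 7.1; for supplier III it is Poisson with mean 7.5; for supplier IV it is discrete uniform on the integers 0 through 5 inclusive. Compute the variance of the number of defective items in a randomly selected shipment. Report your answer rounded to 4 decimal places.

Per component, I: μ=7, E[X²]=59; II: μ=7.1, E[X²]=57.51; III: μ=7.5, E[X²]=63.75; IV: μ=2.5, E[X²]=9.16667.
E[X] = 0.32·7 + 0.18·7.1 + 0.26·7.5 + 0.24·2.5 = 6.068.
E[X²] = 0.32·59 + 0.18·57.51 + 0.26·63.75 + 0.24·9.16667 = 48.0068.
Var(X) = E[X²] − (E[X])² = 48.0068 − 36.8206 = 11.1862.

11.1862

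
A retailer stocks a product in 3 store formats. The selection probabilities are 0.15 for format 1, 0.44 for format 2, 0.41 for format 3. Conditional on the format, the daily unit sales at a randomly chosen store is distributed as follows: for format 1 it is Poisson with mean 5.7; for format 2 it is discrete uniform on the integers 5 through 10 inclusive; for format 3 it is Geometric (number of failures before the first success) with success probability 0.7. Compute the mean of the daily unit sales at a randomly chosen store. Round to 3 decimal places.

4.331

Component means — 1: 5.7; 2: 7.5; 3: 0.428571.
E[X] = 0.15·5.7 + 0.44·7.5 + 0.41·0.428571 = 4.33071.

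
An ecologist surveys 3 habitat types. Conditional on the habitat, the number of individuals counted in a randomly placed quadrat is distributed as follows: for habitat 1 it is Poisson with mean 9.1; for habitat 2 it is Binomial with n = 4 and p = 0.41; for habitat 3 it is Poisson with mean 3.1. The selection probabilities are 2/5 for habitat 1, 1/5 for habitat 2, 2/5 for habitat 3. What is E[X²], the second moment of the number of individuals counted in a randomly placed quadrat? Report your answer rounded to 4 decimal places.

42.5794

For each component E[X²] = Var + (mean)², giving 1: 91.91; 2: 3.6572; 3: 12.71.
Overall E[X²] = 0.4·91.91 + 0.2·3.6572 + 0.4·12.71 = 42.5794.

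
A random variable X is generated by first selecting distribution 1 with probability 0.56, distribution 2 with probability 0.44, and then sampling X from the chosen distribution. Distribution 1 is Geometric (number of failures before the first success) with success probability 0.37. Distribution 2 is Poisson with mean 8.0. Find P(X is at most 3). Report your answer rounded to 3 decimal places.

0.490

Conditional on each component, P(X ≤ 3): 1: 0.84247; 2: 0.0423801.
By total probability, P(X ≤ 3) = 0.56·0.84247 + 0.44·0.0423801 = 0.490431.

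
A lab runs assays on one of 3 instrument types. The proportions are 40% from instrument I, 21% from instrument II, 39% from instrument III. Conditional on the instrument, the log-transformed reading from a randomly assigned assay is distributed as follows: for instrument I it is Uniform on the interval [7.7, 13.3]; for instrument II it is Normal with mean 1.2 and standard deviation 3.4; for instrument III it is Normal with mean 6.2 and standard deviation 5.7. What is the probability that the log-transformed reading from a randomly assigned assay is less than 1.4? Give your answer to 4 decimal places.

0.1879

Conditional on each instrument, P(X < 1.4): I: 0; II: 0.523454; III: 0.199865.
By total probability, P(X < 1.4) = 0.4·0 + 0.21·0.523454 + 0.39·0.199865 = 0.187872.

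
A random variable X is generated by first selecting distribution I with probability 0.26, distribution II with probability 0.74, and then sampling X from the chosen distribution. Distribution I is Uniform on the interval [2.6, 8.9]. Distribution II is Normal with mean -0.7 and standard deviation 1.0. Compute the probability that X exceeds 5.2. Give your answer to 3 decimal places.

Conditional on each component, P(X > 5.2): I: 0.587302; II: 1.81751e-09.
By total probability, P(X > 5.2) = 0.26·0.587302 + 0.74·1.81751e-09 = 0.152698.

0.153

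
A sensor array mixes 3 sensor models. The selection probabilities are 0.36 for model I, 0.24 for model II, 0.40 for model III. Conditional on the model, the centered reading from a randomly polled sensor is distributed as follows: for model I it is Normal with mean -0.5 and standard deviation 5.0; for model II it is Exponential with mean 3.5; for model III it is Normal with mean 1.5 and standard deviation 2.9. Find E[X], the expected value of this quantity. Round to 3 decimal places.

Component means — I: -0.5; II: 3.5; III: 1.5.
E[X] = 0.36·-0.5 + 0.24·3.5 + 0.4·1.5 = 1.26.

1.260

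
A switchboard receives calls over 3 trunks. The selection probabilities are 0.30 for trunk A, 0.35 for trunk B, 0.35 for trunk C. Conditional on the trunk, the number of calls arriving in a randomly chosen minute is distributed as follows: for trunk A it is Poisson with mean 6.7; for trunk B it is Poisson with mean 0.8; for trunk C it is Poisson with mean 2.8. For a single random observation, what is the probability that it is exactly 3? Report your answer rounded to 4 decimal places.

0.1098

Conditional on each trunk, P(X = 3): A: 0.0617021; B: 0.0383427; C: 0.222484.
By total probability, P(X = 3) = 0.3·0.0617021 + 0.35·0.0383427 + 0.35·0.222484 = 0.1098.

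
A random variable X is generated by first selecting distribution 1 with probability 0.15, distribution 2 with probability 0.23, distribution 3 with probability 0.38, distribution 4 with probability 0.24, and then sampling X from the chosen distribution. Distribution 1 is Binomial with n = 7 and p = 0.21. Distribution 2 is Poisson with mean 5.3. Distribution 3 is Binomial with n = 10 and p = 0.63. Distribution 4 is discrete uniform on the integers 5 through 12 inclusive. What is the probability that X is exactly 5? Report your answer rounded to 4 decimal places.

Conditional on each component, P(X = 5): 1: 0.00535266; 2: 0.173955; 3: 0.173425; 4: 0.125.
By total probability, P(X = 5) = 0.15·0.00535266 + 0.23·0.173955 + 0.38·0.173425 + 0.24·0.125 = 0.136714.

0.1367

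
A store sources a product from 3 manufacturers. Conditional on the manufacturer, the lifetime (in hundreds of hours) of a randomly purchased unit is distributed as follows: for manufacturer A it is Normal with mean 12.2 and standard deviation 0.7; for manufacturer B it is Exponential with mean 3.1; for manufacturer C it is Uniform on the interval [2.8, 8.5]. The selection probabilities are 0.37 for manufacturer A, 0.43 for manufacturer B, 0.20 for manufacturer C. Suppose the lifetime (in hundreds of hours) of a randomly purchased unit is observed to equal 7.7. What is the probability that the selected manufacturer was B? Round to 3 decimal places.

0.248

Likelihoods f(7.7 | ·): A: 6.0516e-10; B: 0.0269096; C: 0.175439.
Posterior ∝ prior × likelihood. Numerator for B: 0.43·0.0269096 = 0.0115711.
Normalizing constant: 0.37·6.0516e-10 + 0.43·0.0269096 + 0.2·0.175439 = 0.0466588.
P(B | observation) = 0.0115711 / 0.0466588 = 0.247994.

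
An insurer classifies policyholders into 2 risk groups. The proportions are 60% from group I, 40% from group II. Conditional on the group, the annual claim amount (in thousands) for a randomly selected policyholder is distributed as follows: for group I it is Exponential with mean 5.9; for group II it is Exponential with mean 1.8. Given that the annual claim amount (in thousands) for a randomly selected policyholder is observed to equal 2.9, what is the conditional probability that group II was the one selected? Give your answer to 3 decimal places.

Likelihoods f(2.9 | ·): I: 0.103677; II: 0.110925.
Posterior ∝ prior × likelihood. Numerator for II: 0.4·0.110925 = 0.0443701.
Normalizing constant: 0.6·0.103677 + 0.4·0.110925 = 0.106576.
P(II | observation) = 0.0443701 / 0.106576 = 0.416323.

0.416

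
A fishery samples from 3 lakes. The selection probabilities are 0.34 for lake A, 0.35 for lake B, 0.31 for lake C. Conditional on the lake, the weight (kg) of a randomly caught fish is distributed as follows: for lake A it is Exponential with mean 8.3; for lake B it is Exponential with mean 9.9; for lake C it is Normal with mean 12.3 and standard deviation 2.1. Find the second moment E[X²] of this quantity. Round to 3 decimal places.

For each component E[X²] = Var + (mean)², giving A: 137.78; B: 196.02; C: 155.7.
Overall E[X²] = 0.34·137.78 + 0.35·196.02 + 0.31·155.7 = 163.719.

163.719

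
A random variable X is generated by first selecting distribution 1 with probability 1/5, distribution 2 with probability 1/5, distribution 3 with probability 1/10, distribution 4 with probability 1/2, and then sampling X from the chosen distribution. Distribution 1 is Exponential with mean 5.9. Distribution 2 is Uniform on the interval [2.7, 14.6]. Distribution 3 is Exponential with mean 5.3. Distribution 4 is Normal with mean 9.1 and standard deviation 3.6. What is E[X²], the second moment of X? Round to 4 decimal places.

For each component E[X²] = Var + (mean)², giving 1: 69.62; 2: 86.6233; 3: 56.18; 4: 95.77.
Overall E[X²] = 0.2·69.62 + 0.2·86.6233 + 0.1·56.18 + 0.5·95.77 = 84.7517.

84.7517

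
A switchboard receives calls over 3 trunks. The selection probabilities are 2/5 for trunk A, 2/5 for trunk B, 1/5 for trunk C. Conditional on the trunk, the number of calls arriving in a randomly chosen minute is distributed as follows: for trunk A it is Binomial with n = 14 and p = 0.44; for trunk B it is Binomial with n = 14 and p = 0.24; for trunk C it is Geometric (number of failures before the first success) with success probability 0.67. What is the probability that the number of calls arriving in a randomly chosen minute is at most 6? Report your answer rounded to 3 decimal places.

0.818

Conditional on each trunk, P(X ≤ 6): A: 0.576373; B: 0.968998; C: 0.999574.
By total probability, P(X ≤ 6) = 0.4·0.576373 + 0.4·0.968998 + 0.2·0.999574 = 0.818063.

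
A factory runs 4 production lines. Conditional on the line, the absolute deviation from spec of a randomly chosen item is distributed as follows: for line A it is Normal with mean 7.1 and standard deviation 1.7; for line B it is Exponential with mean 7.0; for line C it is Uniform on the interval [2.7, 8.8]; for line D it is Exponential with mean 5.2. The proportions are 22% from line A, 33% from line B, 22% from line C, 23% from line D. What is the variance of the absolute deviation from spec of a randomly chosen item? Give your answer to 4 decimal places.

24.3534

Per component, A: μ=7.1, E[X²]=53.3; B: μ=7, E[X²]=98; C: μ=5.75, E[X²]=36.1633; D: μ=5.2, E[X²]=54.08.
E[X] = 0.22·7.1 + 0.33·7 + 0.22·5.75 + 0.23·5.2 = 6.333.
E[X²] = 0.22·53.3 + 0.33·98 + 0.22·36.1633 + 0.23·54.08 = 64.4603.
Var(X) = E[X²] − (E[X])² = 64.4603 − 40.1069 = 24.3534.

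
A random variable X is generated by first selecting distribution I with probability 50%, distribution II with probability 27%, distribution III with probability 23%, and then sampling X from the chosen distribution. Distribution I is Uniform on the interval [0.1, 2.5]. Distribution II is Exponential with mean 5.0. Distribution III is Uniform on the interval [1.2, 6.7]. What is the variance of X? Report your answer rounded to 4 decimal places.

Per component, I: μ=1.3, E[X²]=2.17; II: μ=5, E[X²]=50; III: μ=3.95, E[X²]=18.1233.
E[X] = 0.5·1.3 + 0.27·5 + 0.23·3.95 = 2.9085.
E[X²] = 0.5·2.17 + 0.27·50 + 0.23·18.1233 = 18.7534.
Var(X) = E[X²] − (E[X])² = 18.7534 − 8.45937 = 10.294.

10.2940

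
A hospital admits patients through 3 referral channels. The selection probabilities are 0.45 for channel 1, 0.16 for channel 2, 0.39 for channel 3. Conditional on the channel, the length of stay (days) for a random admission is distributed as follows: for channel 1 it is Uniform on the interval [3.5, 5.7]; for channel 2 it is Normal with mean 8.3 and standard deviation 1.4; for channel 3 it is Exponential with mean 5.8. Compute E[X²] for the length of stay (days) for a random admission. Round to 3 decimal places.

47.279

For each component E[X²] = Var + (mean)², giving 1: 21.5633; 2: 70.85; 3: 67.28.
Overall E[X²] = 0.45·21.5633 + 0.16·70.85 + 0.39·67.28 = 47.2787.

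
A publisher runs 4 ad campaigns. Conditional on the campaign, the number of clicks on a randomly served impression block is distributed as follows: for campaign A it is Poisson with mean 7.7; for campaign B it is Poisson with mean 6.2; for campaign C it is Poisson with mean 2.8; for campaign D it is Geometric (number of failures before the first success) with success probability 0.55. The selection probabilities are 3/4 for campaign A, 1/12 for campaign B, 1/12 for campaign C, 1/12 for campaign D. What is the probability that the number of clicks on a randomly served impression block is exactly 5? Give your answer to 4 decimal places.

Conditional on each campaign, P(X = 5): A: 0.102142; B: 0.154936; C: 0.0872136; D: 0.010149.
By total probability, P(X = 5) = 0.75·0.102142 + 0.0833333·0.154936 + 0.0833333·0.0872136 + 0.0833333·0.010149 = 0.0976315.

0.0976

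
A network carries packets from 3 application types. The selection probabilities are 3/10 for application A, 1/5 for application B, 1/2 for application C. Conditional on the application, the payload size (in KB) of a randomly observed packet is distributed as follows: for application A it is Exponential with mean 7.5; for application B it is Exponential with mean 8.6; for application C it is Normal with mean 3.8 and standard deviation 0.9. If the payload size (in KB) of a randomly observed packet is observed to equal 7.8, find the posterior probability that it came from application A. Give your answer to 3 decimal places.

Likelihoods f(7.8 | ·): A: 0.0471273; B: 0.0469469; C: 2.27688e-05.
Posterior ∝ prior × likelihood. Numerator for A: 0.3·0.0471273 = 0.0141382.
Normalizing constant: 0.3·0.0471273 + 0.2·0.0469469 + 0.5·2.27688e-05 = 0.0235389.
P(A | observation) = 0.0141382 / 0.0235389 = 0.60063.

0.601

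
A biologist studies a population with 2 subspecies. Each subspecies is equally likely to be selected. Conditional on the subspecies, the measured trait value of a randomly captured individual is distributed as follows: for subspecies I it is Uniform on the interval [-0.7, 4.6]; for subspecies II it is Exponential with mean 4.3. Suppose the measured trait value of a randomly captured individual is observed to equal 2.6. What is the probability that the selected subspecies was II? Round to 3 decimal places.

0.402

Likelihoods f(2.6 | ·): I: 0.188679; II: 0.127038.
Posterior ∝ prior × likelihood. Numerator for II: 0.5·0.127038 = 0.0635192.
Normalizing constant: 0.5·0.188679 + 0.5·0.127038 = 0.157859.
P(II | observation) = 0.0635192 / 0.157859 = 0.40238.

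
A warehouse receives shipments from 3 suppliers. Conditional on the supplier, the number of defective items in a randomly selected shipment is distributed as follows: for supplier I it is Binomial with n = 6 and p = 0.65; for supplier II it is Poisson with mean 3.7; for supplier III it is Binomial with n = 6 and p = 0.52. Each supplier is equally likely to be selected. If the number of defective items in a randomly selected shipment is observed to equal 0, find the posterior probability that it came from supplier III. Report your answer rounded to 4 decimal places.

Likelihoods P(X=0 | ·): I: 0.00183827; II: 0.0247235; III: 0.0122306.
Posterior ∝ prior × likelihood. Numerator for III: 0.333333·0.0122306 = 0.00407686.
Normalizing constant: 0.333333·0.00183827 + 0.333333·0.0247235 + 0.333333·0.0122306 = 0.0129308.
P(III | observation) = 0.00407686 / 0.0129308 = 0.315283.

0.3153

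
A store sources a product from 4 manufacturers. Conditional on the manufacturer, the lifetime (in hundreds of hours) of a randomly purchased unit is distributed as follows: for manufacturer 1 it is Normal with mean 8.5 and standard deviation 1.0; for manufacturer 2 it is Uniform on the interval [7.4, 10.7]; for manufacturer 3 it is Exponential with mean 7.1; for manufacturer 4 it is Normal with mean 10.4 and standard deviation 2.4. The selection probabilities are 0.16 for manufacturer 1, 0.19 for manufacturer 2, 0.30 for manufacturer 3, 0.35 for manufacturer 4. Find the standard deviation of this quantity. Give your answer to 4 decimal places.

4.3884

Per component, 1: μ=8.5, E[X²]=73.25; 2: μ=9.05, E[X²]=82.81; 3: μ=7.1, E[X²]=100.82; 4: μ=10.4, E[X²]=113.92.
E[X] = 0.16·8.5 + 0.19·9.05 + 0.3·7.1 + 0.35·10.4 = 8.8495.
E[X²] = 0.16·73.25 + 0.19·82.81 + 0.3·100.82 + 0.35·113.92 = 97.5719.
Var(X) = E[X²] − (E[X])² = 97.5719 − 78.3137 = 19.2582.
SD(X) = √19.2582 = 4.38842.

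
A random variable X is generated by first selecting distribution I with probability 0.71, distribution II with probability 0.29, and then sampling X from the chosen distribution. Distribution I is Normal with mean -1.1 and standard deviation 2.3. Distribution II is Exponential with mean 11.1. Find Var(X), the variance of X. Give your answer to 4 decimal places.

70.1330

Per component, I: μ=-1.1, E[X²]=6.5; II: μ=11.1, E[X²]=246.42.
E[X] = 0.71·-1.1 + 0.29·11.1 = 2.438.
E[X²] = 0.71·6.5 + 0.29·246.42 = 76.0768.
Var(X) = E[X²] − (E[X])² = 76.0768 − 5.94384 = 70.133.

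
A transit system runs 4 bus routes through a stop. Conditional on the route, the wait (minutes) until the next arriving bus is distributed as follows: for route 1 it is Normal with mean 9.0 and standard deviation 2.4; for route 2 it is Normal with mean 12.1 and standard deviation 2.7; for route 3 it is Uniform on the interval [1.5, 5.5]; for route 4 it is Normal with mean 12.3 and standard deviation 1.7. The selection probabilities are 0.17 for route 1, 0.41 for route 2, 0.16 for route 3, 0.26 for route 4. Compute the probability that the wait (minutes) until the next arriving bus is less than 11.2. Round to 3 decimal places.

0.518

Conditional on each route, P(X < 11.2): 1: 0.820341; 2: 0.369441; 3: 1; 4: 0.258797.
By total probability, P(X < 11.2) = 0.17·0.820341 + 0.41·0.369441 + 0.16·1 + 0.26·0.258797 = 0.518216.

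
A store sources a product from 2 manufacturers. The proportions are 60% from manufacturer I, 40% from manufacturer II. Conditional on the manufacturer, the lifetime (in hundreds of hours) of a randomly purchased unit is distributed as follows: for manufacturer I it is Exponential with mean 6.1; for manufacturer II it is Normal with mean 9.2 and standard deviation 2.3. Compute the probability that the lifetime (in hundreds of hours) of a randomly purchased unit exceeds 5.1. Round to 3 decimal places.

Conditional on each manufacturer, P(X > 5.1): I: 0.433412; II: 0.962675.
By total probability, P(X > 5.1) = 0.6·0.433412 + 0.4·0.962675 = 0.645117.

0.645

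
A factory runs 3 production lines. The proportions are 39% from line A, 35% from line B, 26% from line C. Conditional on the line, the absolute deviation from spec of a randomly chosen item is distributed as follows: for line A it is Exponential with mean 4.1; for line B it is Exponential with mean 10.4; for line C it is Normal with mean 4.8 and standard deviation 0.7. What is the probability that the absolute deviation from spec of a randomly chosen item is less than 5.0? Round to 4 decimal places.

Conditional on each line, P(X < 5.0): A: 0.704626; B: 0.381692; C: 0.612452.
By total probability, P(X < 5.0) = 0.39·0.704626 + 0.35·0.381692 + 0.26·0.612452 = 0.567634.

0.5676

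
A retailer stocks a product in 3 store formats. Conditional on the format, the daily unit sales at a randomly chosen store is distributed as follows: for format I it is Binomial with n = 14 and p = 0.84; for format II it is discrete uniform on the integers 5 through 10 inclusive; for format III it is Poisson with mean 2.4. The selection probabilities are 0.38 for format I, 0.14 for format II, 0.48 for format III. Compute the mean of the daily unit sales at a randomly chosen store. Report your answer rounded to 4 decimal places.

6.6708

Component means — I: 11.76; II: 7.5; III: 2.4.
E[X] = 0.38·11.76 + 0.14·7.5 + 0.48·2.4 = 6.6708.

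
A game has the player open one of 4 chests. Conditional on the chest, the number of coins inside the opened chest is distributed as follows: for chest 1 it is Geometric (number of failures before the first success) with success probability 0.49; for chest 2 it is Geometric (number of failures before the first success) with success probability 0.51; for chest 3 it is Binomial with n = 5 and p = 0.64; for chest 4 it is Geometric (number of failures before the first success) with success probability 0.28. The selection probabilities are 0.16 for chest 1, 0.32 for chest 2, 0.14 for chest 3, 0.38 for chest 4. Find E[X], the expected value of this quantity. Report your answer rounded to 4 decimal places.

1.8991

Component means — 1: 1.04082; 2: 0.960784; 3: 3.2; 4: 2.57143.
E[X] = 0.16·1.04082 + 0.32·0.960784 + 0.14·3.2 + 0.38·2.57143 = 1.89912.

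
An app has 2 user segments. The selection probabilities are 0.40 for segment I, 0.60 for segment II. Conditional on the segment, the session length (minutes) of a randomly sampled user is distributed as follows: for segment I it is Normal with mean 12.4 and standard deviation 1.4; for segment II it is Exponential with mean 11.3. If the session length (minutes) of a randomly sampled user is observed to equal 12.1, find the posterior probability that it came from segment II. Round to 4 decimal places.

0.1404

Likelihoods f(12.1 | ·): I: 0.278491; II: 0.0303306.
Posterior ∝ prior × likelihood. Numerator for II: 0.6·0.0303306 = 0.0181983.
Normalizing constant: 0.4·0.278491 + 0.6·0.0303306 = 0.129595.
P(II | observation) = 0.0181983 / 0.129595 = 0.140425.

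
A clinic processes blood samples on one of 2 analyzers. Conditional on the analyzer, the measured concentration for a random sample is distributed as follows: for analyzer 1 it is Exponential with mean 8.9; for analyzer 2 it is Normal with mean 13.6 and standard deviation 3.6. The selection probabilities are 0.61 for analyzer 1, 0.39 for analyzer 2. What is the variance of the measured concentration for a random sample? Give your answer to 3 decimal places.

Per component, 1: μ=8.9, E[X²]=158.42; 2: μ=13.6, E[X²]=197.92.
E[X] = 0.61·8.9 + 0.39·13.6 = 10.733.
E[X²] = 0.61·158.42 + 0.39·197.92 = 173.825.
Var(X) = E[X²] − (E[X])² = 173.825 − 115.197 = 58.6277.

58.628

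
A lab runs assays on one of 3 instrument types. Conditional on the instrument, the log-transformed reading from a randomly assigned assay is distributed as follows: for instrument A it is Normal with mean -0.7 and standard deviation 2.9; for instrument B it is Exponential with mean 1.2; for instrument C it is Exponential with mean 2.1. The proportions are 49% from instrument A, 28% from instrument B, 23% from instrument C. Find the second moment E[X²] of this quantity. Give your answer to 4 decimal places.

7.1960

For each component E[X²] = Var + (mean)², giving A: 8.9; B: 2.88; C: 8.82.
Overall E[X²] = 0.49·8.9 + 0.28·2.88 + 0.23·8.82 = 7.196.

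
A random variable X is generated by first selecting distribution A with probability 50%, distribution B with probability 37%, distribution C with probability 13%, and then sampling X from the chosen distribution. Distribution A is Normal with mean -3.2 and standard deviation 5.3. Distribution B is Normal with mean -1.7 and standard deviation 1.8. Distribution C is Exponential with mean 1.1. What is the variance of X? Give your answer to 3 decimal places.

Per component, A: μ=-3.2, E[X²]=38.33; B: μ=-1.7, E[X²]=6.13; C: μ=1.1, E[X²]=2.42.
E[X] = 0.5·-3.2 + 0.37·-1.7 + 0.13·1.1 = -2.086.
E[X²] = 0.5·38.33 + 0.37·6.13 + 0.13·2.42 = 21.7477.
Var(X) = E[X²] − (E[X])² = 21.7477 − 4.3514 = 17.3963.

17.396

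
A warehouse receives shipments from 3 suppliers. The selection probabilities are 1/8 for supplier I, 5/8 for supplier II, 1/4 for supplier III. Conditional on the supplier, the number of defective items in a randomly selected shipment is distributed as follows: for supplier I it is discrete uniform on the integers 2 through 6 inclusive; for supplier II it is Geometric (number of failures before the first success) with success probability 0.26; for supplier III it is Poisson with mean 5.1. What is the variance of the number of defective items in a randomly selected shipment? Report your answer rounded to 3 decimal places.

9.302

Per component, I: μ=4, E[X²]=18; II: μ=2.84615, E[X²]=19.0473; III: μ=5.1, E[X²]=31.11.
E[X] = 0.125·4 + 0.625·2.84615 + 0.25·5.1 = 3.55385.
E[X²] = 0.125·18 + 0.625·19.0473 + 0.25·31.11 = 21.9321.
Var(X) = E[X²] − (E[X])² = 21.9321 − 12.6298 = 9.30226.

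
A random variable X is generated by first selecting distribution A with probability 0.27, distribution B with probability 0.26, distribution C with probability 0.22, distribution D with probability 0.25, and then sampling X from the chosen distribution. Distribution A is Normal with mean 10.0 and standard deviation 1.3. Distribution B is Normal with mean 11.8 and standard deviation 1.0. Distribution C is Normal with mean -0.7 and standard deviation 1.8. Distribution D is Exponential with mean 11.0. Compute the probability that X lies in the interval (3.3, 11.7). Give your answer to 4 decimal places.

0.4657

Conditional on each component, P(3.3 < X < 11.7): A: 0.904511; B: 0.460172; C: 0.0131341; D: 0.39562.
By total probability, P(3.3 < X < 11.7) = 0.27·0.904511 + 0.26·0.460172 + 0.22·0.0131341 + 0.25·0.39562 = 0.465657.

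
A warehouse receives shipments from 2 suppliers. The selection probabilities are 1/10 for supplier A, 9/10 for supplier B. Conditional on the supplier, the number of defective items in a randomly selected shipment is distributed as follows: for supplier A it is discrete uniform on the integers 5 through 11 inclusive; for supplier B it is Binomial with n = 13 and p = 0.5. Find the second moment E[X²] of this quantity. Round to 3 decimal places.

47.750

For each component E[X²] = Var + (mean)², giving A: 68; B: 45.5.
Overall E[X²] = 0.1·68 + 0.9·45.5 = 47.75.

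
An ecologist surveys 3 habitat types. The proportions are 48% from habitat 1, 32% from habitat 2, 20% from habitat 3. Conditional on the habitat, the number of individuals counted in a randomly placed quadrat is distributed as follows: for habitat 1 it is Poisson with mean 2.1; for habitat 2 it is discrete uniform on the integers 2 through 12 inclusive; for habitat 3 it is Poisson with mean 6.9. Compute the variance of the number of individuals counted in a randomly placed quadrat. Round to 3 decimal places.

11.488

Per component, 1: μ=2.1, E[X²]=6.51; 2: μ=7, E[X²]=59; 3: μ=6.9, E[X²]=54.51.
E[X] = 0.48·2.1 + 0.32·7 + 0.2·6.9 = 4.628.
E[X²] = 0.48·6.51 + 0.32·59 + 0.2·54.51 = 32.9068.
Var(X) = E[X²] − (E[X])² = 32.9068 − 21.4184 = 11.4884.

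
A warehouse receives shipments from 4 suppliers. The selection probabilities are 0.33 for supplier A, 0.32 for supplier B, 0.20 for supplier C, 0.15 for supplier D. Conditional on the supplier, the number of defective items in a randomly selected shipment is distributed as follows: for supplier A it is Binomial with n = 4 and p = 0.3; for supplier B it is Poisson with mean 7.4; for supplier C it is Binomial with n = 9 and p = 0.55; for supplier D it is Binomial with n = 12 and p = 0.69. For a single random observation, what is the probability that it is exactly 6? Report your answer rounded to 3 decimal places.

0.100

Conditional on each supplier, P(X = 6): A: 0; B: 0.139405; C: 0.211881; D: 0.0884987.
By total probability, P(X = 6) = 0.33·0 + 0.32·0.139405 + 0.2·0.211881 + 0.15·0.0884987 = 0.100261.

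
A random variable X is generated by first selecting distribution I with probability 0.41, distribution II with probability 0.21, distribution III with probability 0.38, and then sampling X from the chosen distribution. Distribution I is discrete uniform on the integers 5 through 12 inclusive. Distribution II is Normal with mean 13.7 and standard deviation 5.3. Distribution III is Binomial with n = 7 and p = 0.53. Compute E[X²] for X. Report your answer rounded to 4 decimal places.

82.9818

For each component E[X²] = Var + (mean)², giving I: 77.5; II: 215.78; III: 15.5078.
Overall E[X²] = 0.41·77.5 + 0.21·215.78 + 0.38·15.5078 = 82.9818.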